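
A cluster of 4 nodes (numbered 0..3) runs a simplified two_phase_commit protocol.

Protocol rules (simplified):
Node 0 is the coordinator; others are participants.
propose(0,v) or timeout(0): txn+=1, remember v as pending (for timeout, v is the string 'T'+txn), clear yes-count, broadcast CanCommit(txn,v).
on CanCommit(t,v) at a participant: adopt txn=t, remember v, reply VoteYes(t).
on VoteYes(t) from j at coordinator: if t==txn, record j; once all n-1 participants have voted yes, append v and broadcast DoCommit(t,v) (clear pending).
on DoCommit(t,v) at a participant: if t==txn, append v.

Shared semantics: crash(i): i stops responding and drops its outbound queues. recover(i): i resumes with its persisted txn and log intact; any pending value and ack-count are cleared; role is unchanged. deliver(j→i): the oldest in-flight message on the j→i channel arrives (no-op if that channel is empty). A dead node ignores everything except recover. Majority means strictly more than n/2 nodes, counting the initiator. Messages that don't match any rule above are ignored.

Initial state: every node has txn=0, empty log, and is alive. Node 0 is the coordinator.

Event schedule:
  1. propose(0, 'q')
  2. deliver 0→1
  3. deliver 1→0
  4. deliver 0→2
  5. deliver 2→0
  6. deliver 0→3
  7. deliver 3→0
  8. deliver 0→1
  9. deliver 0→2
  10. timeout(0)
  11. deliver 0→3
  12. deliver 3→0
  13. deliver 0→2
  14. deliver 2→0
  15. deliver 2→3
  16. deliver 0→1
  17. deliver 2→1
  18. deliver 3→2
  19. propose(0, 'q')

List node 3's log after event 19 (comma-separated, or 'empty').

step 1 propose(0,'q'): 0={coor,t=1,log=-}
step 2 deliver 0→1: 1={part,t=1,log=-}
step 3 deliver 1→0: —
step 4 deliver 0→2: 2={part,t=1,log=-}
step 5 deliver 2→0: —
step 6 deliver 0→3: 3={part,t=1,log=-}
step 7 deliver 3→0: 0={coor,t=1,log=q}
step 8 deliver 0→1: 1={part,t=1,log=q}
step 9 deliver 0→2: 2={part,t=1,log=q}
step 10 timeout(0): 0={coor,t=2,log=q}
step 11 deliver 0→3: 3={part,t=1,log=q}
step 12 deliver 3→0: —
step 13 deliver 0→2: 2={part,t=2,log=q}
step 14 deliver 2→0: —
step 15 deliver 2→3: —
step 16 deliver 0→1: 1={part,t=2,log=q}
step 17 deliver 2→1: —
step 18 deliver 3→2: —
step 19 propose(0,'q'): 0={coor,t=3,log=q}

q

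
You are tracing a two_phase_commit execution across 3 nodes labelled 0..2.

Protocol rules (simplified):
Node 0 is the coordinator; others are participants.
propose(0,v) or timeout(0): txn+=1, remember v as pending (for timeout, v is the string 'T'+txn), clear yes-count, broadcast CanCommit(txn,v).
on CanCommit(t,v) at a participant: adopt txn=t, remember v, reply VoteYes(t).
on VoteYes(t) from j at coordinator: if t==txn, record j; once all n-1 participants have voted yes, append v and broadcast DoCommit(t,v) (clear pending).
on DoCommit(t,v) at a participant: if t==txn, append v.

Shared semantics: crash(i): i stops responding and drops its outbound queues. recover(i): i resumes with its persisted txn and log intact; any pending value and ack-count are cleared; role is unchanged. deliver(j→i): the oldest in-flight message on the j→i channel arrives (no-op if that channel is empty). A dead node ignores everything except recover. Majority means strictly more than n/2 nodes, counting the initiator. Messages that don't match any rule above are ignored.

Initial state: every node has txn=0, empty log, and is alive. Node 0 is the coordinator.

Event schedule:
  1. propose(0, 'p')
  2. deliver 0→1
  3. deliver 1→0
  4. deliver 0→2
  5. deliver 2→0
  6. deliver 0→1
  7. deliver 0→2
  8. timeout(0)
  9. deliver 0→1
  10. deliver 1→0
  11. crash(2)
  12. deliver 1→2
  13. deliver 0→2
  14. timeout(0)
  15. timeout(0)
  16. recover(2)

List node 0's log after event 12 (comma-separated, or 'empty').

step 1 propose(0,'p'): 0={coor,t=1,log=-}
step 2 deliver 0→1: 1={part,t=1,log=-}
step 3 deliver 1→0: —
step 4 deliver 0→2: 2={part,t=1,log=-}
step 5 deliver 2→0: 0={coor,t=1,log=p}
step 6 deliver 0→1: 1={part,t=1,log=p}
step 7 deliver 0→2: 2={part,t=1,log=p}
step 8 timeout(0): 0={coor,t=2,log=p}
step 9 deliver 0→1: 1={part,t=2,log=p}
step 10 deliver 1→0: —
step 11 crash(2): 2={✗part,t=1,log=p}
step 12 deliver 1→2: —

p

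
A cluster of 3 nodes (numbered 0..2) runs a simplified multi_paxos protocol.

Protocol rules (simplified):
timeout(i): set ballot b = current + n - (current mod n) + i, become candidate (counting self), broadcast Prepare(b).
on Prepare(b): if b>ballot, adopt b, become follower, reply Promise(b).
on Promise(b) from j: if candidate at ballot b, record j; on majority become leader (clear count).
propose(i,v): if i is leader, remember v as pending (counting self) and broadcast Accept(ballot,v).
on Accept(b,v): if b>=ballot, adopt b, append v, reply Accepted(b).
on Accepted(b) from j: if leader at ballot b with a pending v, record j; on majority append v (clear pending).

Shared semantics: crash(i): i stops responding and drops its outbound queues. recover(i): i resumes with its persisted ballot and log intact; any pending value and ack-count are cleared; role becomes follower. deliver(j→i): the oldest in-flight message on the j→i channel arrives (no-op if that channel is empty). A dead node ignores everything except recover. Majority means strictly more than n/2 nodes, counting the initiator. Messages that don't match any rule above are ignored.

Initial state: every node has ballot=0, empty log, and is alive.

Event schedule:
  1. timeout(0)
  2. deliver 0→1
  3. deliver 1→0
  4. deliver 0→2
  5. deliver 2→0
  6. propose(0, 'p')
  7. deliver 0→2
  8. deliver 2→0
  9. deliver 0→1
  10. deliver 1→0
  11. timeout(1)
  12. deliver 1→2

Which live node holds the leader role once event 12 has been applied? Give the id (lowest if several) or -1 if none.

[1] timeout(0) → N0(cand b3 [-])
[2] deliver 0→1 → N1(foll b3 [-])
[3] deliver 1→0 → N0(lead b3 [-])
[4] deliver 0→2 → N2(foll b3 [-])
[5] deliver 2→0 → ∅
[6] propose(0,'p') → ∅
[7] deliver 0→2 → N2(foll b3 [p])
[8] deliver 2→0 → N0(lead b3 [p])
[9] deliver 0→1 → N1(foll b3 [p])
[10] deliver 1→0 → ∅
[11] timeout(1) → N1(cand b7 [p])
[12] deliver 1→2 → N2(foll b7 [p])

0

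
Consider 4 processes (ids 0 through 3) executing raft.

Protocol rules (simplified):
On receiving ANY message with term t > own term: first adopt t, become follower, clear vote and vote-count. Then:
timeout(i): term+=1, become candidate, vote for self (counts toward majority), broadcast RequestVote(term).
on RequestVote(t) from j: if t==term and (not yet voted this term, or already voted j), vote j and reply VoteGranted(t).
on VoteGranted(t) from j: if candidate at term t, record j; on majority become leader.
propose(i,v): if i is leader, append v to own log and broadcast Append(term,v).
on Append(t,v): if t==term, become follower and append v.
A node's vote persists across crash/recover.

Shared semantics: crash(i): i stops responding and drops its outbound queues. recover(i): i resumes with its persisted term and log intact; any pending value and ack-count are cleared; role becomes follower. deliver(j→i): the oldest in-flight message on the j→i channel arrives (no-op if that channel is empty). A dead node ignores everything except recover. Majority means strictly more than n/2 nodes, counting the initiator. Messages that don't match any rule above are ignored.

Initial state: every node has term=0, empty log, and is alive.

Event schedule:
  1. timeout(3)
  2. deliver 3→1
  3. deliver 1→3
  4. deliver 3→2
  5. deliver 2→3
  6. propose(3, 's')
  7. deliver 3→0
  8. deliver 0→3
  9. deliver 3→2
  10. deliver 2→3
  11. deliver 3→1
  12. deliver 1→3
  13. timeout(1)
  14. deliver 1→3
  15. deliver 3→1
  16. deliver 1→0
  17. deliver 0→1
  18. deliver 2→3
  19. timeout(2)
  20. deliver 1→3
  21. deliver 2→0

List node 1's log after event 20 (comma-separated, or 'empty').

[1] timeout(3) → N3(cand t1 [-])
[2] deliver 3→1 → N1(foll t1 [-])
[3] deliver 1→3 → ∅
[4] deliver 3→2 → N2(foll t1 [-])
[5] deliver 2→3 → N3(lead t1 [-])
[6] propose(3,'s') → N3(lead t1 [s])
[7] deliver 3→0 → N0(foll t1 [-])
[8] deliver 0→3 → ∅
[9] deliver 3→2 → N2(foll t1 [s])
[10] deliver 2→3 → ∅
[11] deliver 3→1 → N1(foll t1 [s])
[12] deliver 1→3 → ∅
[13] timeout(1) → N1(cand t2 [s])
[14] deliver 1→3 → N3(foll t2 [s])
[15] deliver 3→1 → ∅
[16] deliver 1→0 → N0(foll t2 [-])
[17] deliver 0→1 → N1(lead t2 [s])
[18] deliver 2→3 → ∅
[19] timeout(2) → N2(cand t2 [s])
[20] deliver 1→3 → ∅

s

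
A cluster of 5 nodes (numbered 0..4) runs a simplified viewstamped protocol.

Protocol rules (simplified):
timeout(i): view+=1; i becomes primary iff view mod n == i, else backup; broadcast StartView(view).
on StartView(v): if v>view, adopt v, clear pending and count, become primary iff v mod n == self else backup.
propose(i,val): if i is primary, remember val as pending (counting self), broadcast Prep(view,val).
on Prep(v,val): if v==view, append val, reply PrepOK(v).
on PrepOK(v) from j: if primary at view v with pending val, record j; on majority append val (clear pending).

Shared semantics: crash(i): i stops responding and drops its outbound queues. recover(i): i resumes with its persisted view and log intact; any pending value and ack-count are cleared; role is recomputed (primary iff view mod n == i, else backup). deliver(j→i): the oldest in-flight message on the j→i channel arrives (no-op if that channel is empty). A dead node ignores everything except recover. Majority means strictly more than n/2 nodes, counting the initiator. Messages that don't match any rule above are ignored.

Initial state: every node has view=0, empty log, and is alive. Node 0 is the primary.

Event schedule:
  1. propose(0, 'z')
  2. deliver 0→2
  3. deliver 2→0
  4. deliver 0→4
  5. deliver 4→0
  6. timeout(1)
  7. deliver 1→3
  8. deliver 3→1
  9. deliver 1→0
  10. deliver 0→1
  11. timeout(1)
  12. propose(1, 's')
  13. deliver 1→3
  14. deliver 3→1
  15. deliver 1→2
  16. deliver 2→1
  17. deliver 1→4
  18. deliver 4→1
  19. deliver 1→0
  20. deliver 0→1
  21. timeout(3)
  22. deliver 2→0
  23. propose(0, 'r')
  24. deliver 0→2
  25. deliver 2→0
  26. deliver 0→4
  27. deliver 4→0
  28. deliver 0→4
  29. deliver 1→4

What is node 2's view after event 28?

step 1 propose(0,'z'): —
step 2 deliver 0→2: 2={back,v=0,log=z}
step 3 deliver 2→0: —
step 4 deliver 0→4: 4={back,v=0,log=z}
step 5 deliver 4→0: 0={prim,v=0,log=z}
step 6 timeout(1): 1={prim,v=1,log=-}
step 7 deliver 1→3: 3={back,v=1,log=-}
step 8 deliver 3→1: —
step 9 deliver 1→0: 0={back,v=1,log=z}
step 10 deliver 0→1: —
step 11 timeout(1): 1={back,v=2,log=-}
step 12 propose(1,'s'): —
step 13 deliver 1→3: 3={back,v=2,log=-}
step 14 deliver 3→1: —
step 15 deliver 1→2: 2={back,v=1,log=z}
step 16 deliver 2→1: —
step 17 deliver 1→4: 4={back,v=1,log=z}
step 18 deliver 4→1: —
step 19 deliver 1→0: 0={back,v=2,log=z}
step 20 deliver 0→1: —
step 21 timeout(3): 3={prim,v=3,log=-}
step 22 deliver 2→0: —
step 23 propose(0,'r'): —
step 24 deliver 0→2: —
step 25 deliver 2→0: —
step 26 deliver 0→4: —
step 27 deliver 4→0: —
step 28 deliver 0→4: —

1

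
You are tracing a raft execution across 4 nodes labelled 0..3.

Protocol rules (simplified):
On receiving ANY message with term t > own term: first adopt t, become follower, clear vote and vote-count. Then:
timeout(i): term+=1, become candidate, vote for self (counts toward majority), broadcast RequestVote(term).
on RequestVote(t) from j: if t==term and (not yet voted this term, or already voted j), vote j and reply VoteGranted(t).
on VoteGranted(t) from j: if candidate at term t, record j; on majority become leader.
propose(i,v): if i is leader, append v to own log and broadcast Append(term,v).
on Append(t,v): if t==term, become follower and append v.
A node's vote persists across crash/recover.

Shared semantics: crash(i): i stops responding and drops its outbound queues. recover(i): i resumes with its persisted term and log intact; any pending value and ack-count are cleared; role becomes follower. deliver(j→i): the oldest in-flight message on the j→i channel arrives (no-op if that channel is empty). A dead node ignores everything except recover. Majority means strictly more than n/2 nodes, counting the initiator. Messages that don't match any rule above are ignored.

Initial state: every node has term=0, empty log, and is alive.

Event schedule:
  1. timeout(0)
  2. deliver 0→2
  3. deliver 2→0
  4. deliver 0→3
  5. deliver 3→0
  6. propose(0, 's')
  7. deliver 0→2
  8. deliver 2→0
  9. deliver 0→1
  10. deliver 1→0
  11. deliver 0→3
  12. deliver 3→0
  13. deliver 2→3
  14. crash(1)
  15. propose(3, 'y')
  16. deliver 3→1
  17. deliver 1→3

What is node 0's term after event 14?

[1] timeout(0) → N0(cand t1 [-])
[2] deliver 0→2 → N2(foll t1 [-])
[3] deliver 2→0 → ∅
[4] deliver 0→3 → N3(foll t1 [-])
[5] deliver 3→0 → N0(lead t1 [-])
[6] propose(0,'s') → N0(lead t1 [s])
[7] deliver 0→2 → N2(foll t1 [s])
[8] deliver 2→0 → ∅
[9] deliver 0→1 → N1(foll t1 [-])
[10] deliver 1→0 → ∅
[11] deliver 0→3 → N3(foll t1 [s])
[12] deliver 3→0 → ∅
[13] deliver 2→3 → ∅
[14] crash(1) → N1(✗foll t1 [-])

1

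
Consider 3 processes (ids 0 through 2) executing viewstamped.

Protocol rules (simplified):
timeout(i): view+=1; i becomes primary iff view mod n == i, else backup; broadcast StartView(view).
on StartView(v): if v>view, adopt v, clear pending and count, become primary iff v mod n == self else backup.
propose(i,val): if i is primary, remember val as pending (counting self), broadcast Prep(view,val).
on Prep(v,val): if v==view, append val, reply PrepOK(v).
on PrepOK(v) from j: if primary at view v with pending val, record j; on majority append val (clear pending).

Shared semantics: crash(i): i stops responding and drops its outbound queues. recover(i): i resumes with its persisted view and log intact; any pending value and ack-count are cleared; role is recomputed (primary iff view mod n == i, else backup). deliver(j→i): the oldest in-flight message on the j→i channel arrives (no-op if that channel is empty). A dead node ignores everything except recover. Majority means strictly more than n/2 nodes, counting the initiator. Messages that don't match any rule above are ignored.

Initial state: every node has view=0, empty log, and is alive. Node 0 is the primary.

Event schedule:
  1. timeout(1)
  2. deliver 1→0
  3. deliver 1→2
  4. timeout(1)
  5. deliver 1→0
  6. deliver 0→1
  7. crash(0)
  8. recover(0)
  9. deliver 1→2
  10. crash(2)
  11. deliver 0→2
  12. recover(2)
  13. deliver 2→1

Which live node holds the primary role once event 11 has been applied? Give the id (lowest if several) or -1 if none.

-1

[1] timeout(1) → N1(prim v1 [-])
[2] deliver 1→0 → N0(back v1 [-])
[3] deliver 1→2 → N2(back v1 [-])
[4] timeout(1) → N1(back v2 [-])
[5] deliver 1→0 → N0(back v2 [-])
[6] deliver 0→1 → ∅
[7] crash(0) → N0(✗back v2 [-])
[8] recover(0) → N0(back v2 [-])
[9] deliver 1→2 → N2(prim v2 [-])
[10] crash(2) → N2(✗prim v2 [-])
[11] deliver 0→2 → ∅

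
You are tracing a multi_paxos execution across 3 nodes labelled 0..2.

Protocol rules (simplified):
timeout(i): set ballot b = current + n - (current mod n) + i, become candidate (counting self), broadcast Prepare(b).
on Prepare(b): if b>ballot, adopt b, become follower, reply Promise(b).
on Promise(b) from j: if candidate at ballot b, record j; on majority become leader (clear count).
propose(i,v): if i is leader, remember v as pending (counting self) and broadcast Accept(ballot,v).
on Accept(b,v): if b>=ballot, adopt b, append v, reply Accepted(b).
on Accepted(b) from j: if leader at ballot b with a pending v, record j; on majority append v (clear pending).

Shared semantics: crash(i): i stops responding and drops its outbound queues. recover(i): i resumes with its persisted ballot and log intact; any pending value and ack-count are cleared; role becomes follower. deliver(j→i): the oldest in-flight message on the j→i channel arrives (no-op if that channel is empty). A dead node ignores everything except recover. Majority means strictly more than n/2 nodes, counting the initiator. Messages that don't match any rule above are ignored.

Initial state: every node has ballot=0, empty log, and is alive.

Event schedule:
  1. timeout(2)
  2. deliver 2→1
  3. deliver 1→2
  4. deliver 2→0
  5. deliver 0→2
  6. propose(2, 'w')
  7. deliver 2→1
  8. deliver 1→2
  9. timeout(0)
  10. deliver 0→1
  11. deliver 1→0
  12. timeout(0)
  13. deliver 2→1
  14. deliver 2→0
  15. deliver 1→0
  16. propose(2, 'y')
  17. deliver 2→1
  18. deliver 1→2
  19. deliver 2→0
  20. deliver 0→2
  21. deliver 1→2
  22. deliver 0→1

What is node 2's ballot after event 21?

6

[1] timeout(2) → N2(cand b5 [-])
[2] deliver 2→1 → N1(foll b5 [-])
[3] deliver 1→2 → N2(lead b5 [-])
[4] deliver 2→0 → N0(foll b5 [-])
[5] deliver 0→2 → ∅
[6] propose(2,'w') → ∅
[7] deliver 2→1 → N1(foll b5 [w])
[8] deliver 1→2 → N2(lead b5 [w])
[9] timeout(0) → N0(cand b6 [-])
[10] deliver 0→1 → N1(foll b6 [w])
[11] deliver 1→0 → N0(lead b6 [-])
[12] timeout(0) → N0(cand b9 [-])
[13] deliver 2→1 → ∅
[14] deliver 2→0 → ∅
[15] deliver 1→0 → ∅
[16] propose(2,'y') → ∅
[17] deliver 2→1 → ∅
[18] deliver 1→2 → ∅
[19] deliver 2→0 → ∅
[20] deliver 0→2 → N2(foll b6 [w])
[21] deliver 1→2 → ∅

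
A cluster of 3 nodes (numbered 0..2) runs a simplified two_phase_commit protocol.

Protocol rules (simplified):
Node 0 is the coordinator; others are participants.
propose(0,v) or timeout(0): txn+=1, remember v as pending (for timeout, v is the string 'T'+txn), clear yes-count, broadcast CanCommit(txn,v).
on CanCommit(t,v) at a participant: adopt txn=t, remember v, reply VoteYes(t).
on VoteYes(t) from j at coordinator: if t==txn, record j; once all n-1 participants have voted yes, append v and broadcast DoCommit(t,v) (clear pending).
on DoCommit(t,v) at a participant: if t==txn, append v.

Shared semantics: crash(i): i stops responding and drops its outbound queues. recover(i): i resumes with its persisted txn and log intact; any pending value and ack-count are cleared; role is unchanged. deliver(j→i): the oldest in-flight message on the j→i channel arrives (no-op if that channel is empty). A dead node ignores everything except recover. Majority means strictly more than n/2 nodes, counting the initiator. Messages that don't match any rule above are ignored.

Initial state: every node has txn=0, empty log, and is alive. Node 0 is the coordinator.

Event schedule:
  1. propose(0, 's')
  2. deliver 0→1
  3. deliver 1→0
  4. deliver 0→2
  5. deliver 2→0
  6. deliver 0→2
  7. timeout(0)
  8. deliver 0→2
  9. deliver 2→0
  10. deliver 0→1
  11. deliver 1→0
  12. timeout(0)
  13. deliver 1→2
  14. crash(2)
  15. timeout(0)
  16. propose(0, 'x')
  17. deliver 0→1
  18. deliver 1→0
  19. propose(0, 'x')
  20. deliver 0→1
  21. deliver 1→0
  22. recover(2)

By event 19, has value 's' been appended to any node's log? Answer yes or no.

e1 propose(0,'s'): 0[coor,t=1,-]
e2 deliver 0→1: 1[part,t=1,-]
e3 deliver 1→0: ·
e4 deliver 0→2: 2[part,t=1,-]
e5 deliver 2→0: 0[coor,t=1,s]
e6 deliver 0→2: 2[part,t=1,s]
e7 timeout(0): 0[coor,t=2,s]
e8 deliver 0→2: 2[part,t=2,s]
e9 deliver 2→0: ·
e10 deliver 0→1: 1[part,t=1,s]
e11 deliver 1→0: ·
e12 timeout(0): 0[coor,t=3,s]
e13 deliver 1→2: ·
e14 crash(2): 2[✗part,t=2,s]
e15 timeout(0): 0[coor,t=4,s]
e16 propose(0,'x'): 0[coor,t=5,s]
e17 deliver 0→1: 1[part,t=2,s]
e18 deliver 1→0: ·
e19 propose(0,'x'): 0[coor,t=6,s]

yes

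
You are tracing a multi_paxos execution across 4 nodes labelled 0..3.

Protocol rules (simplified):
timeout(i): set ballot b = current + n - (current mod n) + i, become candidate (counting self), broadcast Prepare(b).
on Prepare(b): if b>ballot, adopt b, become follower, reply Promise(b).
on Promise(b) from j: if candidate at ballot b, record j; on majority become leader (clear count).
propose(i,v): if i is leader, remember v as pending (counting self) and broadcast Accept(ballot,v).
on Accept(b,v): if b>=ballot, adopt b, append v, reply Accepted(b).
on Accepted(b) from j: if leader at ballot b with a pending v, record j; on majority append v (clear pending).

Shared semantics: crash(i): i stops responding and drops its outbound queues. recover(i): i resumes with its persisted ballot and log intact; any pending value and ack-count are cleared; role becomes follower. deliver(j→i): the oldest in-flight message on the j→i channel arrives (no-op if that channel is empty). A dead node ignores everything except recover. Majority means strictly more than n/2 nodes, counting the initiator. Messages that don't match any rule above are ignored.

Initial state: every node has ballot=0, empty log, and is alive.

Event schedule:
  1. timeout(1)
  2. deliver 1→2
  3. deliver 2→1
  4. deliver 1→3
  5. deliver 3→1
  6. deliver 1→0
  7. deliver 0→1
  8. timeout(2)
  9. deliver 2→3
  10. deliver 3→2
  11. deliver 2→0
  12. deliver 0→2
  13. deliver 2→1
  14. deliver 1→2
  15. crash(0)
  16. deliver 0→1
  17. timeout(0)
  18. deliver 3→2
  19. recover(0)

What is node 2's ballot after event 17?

after 1 — timeout(1): n1:cand/b5/[-]
after 2 — deliver 1→2: n2:foll/b5/[-]
after 3 — deliver 2→1: ·
after 4 — deliver 1→3: n3:foll/b5/[-]
after 5 — deliver 3→1: n1:lead/b5/[-]
after 6 — deliver 1→0: n0:foll/b5/[-]
after 7 — deliver 0→1: ·
after 8 — timeout(2): n2:cand/b10/[-]
after 9 — deliver 2→3: n3:foll/b10/[-]
after 10 — deliver 3→2: ·
after 11 — deliver 2→0: n0:foll/b10/[-]
after 12 — deliver 0→2: n2:lead/b10/[-]
after 13 — deliver 2→1: n1:foll/b10/[-]
after 14 — deliver 1→2: ·
after 15 — crash(0): n0:✗foll/b10/[-]
after 16 — deliver 0→1: ·
after 17 — timeout(0): ·

10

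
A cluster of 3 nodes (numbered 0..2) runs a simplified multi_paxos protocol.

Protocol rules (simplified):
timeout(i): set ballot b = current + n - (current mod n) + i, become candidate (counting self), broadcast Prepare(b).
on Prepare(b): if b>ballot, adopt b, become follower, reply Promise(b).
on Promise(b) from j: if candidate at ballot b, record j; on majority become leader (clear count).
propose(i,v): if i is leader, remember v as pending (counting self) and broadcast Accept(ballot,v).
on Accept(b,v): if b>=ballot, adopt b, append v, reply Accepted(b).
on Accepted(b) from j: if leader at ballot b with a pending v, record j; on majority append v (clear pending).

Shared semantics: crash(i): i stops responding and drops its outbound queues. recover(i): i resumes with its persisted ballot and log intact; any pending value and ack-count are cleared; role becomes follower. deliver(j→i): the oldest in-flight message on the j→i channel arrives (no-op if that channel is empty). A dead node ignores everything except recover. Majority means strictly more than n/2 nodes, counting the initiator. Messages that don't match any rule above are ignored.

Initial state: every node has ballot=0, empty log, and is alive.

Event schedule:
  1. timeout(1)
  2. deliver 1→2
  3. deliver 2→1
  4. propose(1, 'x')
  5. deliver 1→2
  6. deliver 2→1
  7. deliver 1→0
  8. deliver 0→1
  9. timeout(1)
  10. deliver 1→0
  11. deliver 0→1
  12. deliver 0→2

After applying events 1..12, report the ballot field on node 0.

[1] timeout(1) → N1(cand b4 [-])
[2] deliver 1→2 → N2(foll b4 [-])
[3] deliver 2→1 → N1(lead b4 [-])
[4] propose(1,'x') → ∅
[5] deliver 1→2 → N2(foll b4 [x])
[6] deliver 2→1 → N1(lead b4 [x])
[7] deliver 1→0 → N0(foll b4 [-])
[8] deliver 0→1 → ∅
[9] timeout(1) → N1(cand b7 [x])
[10] deliver 1→0 → N0(foll b4 [x])
[11] deliver 0→1 → ∅
[12] deliver 0→2 → ∅

4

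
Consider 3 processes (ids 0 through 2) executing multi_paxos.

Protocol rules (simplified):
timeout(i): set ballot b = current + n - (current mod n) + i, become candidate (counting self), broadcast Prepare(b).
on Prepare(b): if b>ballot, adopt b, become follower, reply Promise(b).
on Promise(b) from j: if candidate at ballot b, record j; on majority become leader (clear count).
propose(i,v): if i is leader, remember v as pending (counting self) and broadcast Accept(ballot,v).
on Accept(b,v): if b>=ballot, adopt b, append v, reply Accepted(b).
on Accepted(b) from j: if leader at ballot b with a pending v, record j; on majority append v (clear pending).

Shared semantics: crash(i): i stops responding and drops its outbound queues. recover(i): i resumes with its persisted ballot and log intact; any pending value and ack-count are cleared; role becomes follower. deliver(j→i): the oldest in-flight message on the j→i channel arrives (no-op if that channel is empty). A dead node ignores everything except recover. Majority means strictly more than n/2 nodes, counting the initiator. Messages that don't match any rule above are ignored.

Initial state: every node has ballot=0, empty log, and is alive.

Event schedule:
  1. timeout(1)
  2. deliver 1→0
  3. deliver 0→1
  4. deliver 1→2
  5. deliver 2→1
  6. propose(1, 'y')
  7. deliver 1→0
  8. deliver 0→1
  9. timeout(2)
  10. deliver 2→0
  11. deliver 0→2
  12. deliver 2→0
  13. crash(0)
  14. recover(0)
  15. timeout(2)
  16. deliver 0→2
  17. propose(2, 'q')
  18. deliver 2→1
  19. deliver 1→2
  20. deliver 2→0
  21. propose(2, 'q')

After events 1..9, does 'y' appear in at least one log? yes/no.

yes

[1] timeout(1) → N1(cand b4 [-])
[2] deliver 1→0 → N0(foll b4 [-])
[3] deliver 0→1 → N1(lead b4 [-])
[4] deliver 1→2 → N2(foll b4 [-])
[5] deliver 2→1 → ∅
[6] propose(1,'y') → ∅
[7] deliver 1→0 → N0(foll b4 [y])
[8] deliver 0→1 → N1(lead b4 [y])
[9] timeout(2) → N2(cand b8 [-])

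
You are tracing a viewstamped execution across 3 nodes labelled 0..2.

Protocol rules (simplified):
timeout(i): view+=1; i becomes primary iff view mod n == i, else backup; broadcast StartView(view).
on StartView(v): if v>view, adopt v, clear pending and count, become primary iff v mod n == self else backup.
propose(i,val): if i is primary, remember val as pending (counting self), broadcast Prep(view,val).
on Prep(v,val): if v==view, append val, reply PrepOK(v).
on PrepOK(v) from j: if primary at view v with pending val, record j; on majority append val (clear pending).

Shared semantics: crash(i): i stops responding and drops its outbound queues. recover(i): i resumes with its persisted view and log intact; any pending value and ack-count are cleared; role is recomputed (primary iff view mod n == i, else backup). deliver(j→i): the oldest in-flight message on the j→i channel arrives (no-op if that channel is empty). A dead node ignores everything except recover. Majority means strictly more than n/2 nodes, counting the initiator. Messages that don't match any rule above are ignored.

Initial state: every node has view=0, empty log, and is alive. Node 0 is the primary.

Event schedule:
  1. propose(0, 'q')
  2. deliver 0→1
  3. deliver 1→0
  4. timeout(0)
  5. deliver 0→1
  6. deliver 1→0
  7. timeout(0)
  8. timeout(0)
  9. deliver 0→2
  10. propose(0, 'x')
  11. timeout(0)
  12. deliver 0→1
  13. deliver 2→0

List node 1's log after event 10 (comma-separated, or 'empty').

q

[1] propose(0,'q') → ∅
[2] deliver 0→1 → N1(back v0 [q])
[3] deliver 1→0 → N0(prim v0 [q])
[4] timeout(0) → N0(back v1 [q])
[5] deliver 0→1 → N1(prim v1 [q])
[6] deliver 1→0 → ∅
[7] timeout(0) → N0(back v2 [q])
[8] timeout(0) → N0(prim v3 [q])
[9] deliver 0→2 → N2(back v0 [q])
[10] propose(0,'x') → ∅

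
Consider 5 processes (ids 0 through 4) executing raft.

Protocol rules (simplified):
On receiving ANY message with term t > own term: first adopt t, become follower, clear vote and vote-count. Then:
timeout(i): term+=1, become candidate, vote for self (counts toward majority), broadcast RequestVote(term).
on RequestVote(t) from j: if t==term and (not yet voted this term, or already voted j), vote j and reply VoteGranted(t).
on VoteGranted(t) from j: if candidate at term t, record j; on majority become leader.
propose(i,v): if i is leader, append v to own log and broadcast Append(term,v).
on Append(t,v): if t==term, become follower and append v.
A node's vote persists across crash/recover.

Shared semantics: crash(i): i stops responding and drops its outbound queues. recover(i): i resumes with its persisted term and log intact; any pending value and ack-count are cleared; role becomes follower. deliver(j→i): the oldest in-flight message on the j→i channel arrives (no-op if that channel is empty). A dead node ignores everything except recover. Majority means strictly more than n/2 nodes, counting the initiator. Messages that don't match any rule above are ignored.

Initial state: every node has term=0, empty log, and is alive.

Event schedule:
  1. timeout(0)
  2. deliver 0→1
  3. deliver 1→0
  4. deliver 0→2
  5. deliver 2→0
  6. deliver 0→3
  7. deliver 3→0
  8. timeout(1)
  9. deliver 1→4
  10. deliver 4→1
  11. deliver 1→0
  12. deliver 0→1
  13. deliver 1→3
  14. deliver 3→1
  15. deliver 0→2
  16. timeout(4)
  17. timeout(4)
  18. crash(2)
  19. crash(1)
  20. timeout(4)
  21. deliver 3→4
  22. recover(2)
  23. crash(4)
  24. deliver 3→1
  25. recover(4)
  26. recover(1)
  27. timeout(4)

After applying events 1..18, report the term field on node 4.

1. timeout(0):  <0:cand t1 ->
2. deliver 0→1:  <1:foll t1 ->
3. deliver 1→0:  nop
4. deliver 0→2:  <2:foll t1 ->
5. deliver 2→0:  <0:lead t1 ->
6. deliver 0→3:  <3:foll t1 ->
7. deliver 3→0:  nop
8. timeout(1):  <1:cand t2 ->
9. deliver 1→4:  <4:foll t2 ->
10. deliver 4→1:  nop
11. deliver 1→0:  <0:foll t2 ->
12. deliver 0→1:  <1:lead t2 ->
13. deliver 1→3:  <3:foll t2 ->
14. deliver 3→1:  nop
15. deliver 0→2:  nop
16. timeout(4):  <4:cand t3 ->
17. timeout(4):  <4:cand t4 ->
18. crash(2):  <2:✗foll t1 ->

4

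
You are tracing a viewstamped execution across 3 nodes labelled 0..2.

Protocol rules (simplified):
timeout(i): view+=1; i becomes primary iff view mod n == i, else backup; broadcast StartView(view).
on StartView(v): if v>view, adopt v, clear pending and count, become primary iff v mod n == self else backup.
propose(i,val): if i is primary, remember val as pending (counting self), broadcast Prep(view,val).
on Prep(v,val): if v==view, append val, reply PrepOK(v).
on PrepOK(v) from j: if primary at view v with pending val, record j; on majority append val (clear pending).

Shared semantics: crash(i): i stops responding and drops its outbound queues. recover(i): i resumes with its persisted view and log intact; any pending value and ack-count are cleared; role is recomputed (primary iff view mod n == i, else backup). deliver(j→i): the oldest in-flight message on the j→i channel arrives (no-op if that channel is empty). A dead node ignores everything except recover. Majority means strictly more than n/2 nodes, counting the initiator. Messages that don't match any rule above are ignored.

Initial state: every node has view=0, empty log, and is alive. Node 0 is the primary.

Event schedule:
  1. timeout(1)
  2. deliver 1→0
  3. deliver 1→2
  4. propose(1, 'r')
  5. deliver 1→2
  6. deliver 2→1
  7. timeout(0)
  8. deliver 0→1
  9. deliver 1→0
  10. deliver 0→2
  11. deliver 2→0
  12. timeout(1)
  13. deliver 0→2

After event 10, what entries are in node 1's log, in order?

r

1. timeout(1):  <1:prim v1 ->
2. deliver 1→0:  <0:back v1 ->
3. deliver 1→2:  <2:back v1 ->
4. propose(1,'r'):  nop
5. deliver 1→2:  <2:back v1 r>
6. deliver 2→1:  <1:prim v1 r>
7. timeout(0):  <0:back v2 ->
8. deliver 0→1:  <1:back v2 r>
9. deliver 1→0:  nop
10. deliver 0→2:  <2:prim v2 r>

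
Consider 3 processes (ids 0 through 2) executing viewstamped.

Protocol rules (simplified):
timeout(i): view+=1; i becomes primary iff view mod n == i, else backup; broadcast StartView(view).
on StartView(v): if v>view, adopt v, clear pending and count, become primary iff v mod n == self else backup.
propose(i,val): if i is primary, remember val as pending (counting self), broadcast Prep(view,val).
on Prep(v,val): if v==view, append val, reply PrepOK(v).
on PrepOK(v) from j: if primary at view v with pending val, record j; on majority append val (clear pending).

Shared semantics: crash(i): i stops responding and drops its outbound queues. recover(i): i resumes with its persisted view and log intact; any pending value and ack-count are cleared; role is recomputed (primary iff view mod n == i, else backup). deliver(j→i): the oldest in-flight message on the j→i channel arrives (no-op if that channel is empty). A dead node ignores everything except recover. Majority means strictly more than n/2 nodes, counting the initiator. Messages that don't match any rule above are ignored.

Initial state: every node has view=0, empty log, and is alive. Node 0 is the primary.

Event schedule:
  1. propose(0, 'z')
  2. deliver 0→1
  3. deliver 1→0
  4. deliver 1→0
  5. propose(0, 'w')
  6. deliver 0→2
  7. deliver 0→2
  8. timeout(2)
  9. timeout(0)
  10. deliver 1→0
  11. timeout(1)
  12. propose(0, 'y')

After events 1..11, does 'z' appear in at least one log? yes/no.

step 1 propose(0,'z'): —
step 2 deliver 0→1: 1={back,v=0,log=z}
step 3 deliver 1→0: 0={prim,v=0,log=z}
step 4 deliver 1→0: —
step 5 propose(0,'w'): —
step 6 deliver 0→2: 2={back,v=0,log=z}
step 7 deliver 0→2: 2={back,v=0,log=z,w}
step 8 timeout(2): 2={back,v=1,log=z,w}
step 9 timeout(0): 0={back,v=1,log=z}
step 10 deliver 1→0: —
step 11 timeout(1): 1={prim,v=1,log=z}

yes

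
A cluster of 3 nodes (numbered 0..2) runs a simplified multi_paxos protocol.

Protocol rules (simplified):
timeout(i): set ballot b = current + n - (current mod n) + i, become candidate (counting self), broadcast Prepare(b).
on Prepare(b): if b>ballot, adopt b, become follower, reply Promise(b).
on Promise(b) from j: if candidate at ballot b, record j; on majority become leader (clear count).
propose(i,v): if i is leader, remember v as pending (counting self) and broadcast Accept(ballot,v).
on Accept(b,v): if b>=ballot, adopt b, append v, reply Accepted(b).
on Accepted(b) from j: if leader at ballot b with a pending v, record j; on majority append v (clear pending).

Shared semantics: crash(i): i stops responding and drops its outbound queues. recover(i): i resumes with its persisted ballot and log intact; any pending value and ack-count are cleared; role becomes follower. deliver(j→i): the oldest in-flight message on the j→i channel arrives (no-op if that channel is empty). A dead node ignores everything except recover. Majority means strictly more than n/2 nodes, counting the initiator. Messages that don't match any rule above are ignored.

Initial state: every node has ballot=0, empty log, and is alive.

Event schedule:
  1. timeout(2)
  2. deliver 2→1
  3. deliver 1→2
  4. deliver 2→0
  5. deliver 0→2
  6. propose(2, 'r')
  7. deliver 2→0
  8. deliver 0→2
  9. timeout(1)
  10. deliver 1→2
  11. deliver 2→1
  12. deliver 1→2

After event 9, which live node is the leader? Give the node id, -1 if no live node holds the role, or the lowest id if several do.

1. timeout(2):  <2:cand b5 ->
2. deliver 2→1:  <1:foll b5 ->
3. deliver 1→2:  <2:lead b5 ->
4. deliver 2→0:  <0:foll b5 ->
5. deliver 0→2:  nop
6. propose(2,'r'):  nop
7. deliver 2→0:  <0:foll b5 r>
8. deliver 0→2:  <2:lead b5 r>
9. timeout(1):  <1:cand b7 ->

2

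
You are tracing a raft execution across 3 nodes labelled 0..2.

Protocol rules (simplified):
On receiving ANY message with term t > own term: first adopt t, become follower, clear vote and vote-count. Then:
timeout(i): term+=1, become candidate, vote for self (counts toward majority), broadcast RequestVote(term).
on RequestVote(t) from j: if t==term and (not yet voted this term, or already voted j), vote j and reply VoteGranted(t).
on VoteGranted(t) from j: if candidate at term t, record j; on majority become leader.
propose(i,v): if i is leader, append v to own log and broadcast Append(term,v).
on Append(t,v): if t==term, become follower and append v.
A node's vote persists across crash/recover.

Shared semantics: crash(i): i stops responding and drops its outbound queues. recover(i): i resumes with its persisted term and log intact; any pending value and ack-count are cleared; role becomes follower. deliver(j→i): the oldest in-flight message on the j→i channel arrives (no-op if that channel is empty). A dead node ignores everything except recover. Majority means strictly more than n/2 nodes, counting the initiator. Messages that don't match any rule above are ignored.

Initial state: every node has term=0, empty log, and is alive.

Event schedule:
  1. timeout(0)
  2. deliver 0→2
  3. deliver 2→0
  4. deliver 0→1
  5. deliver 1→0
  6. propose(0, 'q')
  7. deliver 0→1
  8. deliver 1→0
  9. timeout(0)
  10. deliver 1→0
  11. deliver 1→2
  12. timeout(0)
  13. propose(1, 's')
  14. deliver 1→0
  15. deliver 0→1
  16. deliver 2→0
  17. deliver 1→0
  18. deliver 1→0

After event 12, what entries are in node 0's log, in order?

after 1 — timeout(0): n0:cand/t1/[-]
after 2 — deliver 0→2: n2:foll/t1/[-]
after 3 — deliver 2→0: n0:lead/t1/[-]
after 4 — deliver 0→1: n1:foll/t1/[-]
after 5 — deliver 1→0: ·
after 6 — propose(0,'q'): n0:lead/t1/[q]
after 7 — deliver 0→1: n1:foll/t1/[q]
after 8 — deliver 1→0: ·
after 9 — timeout(0): n0:cand/t2/[q]
after 10 — deliver 1→0: ·
after 11 — deliver 1→2: ·
after 12 — timeout(0): n0:cand/t3/[q]

q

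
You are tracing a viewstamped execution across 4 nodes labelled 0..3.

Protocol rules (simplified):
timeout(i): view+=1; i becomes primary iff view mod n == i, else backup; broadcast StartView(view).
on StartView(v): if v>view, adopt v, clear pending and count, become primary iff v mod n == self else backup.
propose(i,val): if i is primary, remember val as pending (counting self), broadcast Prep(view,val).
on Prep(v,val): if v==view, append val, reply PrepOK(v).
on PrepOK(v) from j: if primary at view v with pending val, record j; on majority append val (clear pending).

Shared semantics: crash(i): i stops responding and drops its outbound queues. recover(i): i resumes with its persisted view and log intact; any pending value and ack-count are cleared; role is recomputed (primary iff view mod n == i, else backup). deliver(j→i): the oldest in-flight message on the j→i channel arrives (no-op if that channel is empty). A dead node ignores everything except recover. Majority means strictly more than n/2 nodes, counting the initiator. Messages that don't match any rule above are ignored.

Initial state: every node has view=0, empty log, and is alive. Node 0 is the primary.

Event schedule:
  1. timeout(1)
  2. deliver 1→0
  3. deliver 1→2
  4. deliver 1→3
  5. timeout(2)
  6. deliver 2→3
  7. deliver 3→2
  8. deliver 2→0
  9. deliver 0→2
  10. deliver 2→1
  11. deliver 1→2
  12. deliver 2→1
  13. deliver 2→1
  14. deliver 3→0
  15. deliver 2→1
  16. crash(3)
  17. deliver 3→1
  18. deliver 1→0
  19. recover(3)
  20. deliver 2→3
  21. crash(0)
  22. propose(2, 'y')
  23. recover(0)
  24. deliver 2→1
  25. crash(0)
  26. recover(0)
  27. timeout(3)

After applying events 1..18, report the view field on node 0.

after 1 — timeout(1): n1:prim/v1/[-]
after 2 — deliver 1→0: n0:back/v1/[-]
after 3 — deliver 1→2: n2:back/v1/[-]
after 4 — deliver 1→3: n3:back/v1/[-]
after 5 — timeout(2): n2:prim/v2/[-]
after 6 — deliver 2→3: n3:back/v2/[-]
after 7 — deliver 3→2: ·
after 8 — deliver 2→0: n0:back/v2/[-]
after 9 — deliver 0→2: ·
after 10 — deliver 2→1: n1:back/v2/[-]
after 11 — deliver 1→2: ·
after 12 — deliver 2→1: ·
after 13 — deliver 2→1: ·
after 14 — deliver 3→0: ·
after 15 — deliver 2→1: ·
after 16 — crash(3): n3:✗back/v2/[-]
after 17 — deliver 3→1: ·
after 18 — deliver 1→0: ·

2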